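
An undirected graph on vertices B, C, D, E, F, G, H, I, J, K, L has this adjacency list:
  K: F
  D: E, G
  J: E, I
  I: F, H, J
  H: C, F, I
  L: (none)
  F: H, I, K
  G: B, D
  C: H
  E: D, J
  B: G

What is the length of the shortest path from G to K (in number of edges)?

Distance 0: G.
Distance 1: B, D.
Distance 2: E.
Distance 3: J.
Distance 4: I.
Distance 5: F, H.
Distance 6: C, K — contains K.

6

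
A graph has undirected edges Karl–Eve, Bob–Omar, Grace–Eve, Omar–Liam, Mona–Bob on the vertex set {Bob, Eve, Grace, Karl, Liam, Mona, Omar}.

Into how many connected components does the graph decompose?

From Bob: component {Bob, Liam, Mona, Omar}.
From Eve: component {Eve, Grace, Karl}.
That's 2 components.

2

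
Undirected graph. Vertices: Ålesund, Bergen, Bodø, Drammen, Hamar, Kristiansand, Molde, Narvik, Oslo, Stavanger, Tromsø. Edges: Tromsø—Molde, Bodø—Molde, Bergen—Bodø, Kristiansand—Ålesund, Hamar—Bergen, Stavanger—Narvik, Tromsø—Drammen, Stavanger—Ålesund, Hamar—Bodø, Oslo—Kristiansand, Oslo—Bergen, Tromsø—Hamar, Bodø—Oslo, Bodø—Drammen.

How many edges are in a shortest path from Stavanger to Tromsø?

Distance 0: Stavanger.
Distance 1: Ålesund, Narvik.
Distance 2: Kristiansand.
Distance 3: Oslo.
Distance 4: Bergen, Bodø.
Distance 5: Drammen, Hamar, Molde.
Distance 6: Tromsø — contains Tromsø.

6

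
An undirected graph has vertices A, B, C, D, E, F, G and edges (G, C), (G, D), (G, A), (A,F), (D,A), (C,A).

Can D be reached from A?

Yes

Explore from A.
Distance 1: reach C, D, F, G.
Found D.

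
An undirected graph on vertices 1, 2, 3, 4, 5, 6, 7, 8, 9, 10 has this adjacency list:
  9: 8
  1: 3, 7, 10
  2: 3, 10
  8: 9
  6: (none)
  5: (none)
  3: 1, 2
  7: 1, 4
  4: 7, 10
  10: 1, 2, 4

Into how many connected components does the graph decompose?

From 1: component {1, 2, 3, 4, 7, 10}.
From 5: component {5}.
From 6: component {6}.
From 8: component {8, 9}.
That's 4 components.

4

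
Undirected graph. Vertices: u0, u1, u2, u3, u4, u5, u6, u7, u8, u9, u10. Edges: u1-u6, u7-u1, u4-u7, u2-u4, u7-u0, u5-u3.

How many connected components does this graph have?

From u0: component {u0, u1, u2, u4, u6, u7}.
From u3: component {u3, u5}.
From u8: component {u8}.
From u9: component {u9}.
From u10: component {u10}.
That's 5 components.

5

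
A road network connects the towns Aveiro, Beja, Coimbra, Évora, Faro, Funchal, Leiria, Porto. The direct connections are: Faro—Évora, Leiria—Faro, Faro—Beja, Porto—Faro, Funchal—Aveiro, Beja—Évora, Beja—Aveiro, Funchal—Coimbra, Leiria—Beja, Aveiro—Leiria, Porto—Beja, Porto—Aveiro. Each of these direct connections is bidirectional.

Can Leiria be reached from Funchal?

Explore from Funchal.
Distance 1: reach Aveiro, Coimbra.
Distance 2: reach Beja, Leiria, Porto.
Found Leiria.

Yes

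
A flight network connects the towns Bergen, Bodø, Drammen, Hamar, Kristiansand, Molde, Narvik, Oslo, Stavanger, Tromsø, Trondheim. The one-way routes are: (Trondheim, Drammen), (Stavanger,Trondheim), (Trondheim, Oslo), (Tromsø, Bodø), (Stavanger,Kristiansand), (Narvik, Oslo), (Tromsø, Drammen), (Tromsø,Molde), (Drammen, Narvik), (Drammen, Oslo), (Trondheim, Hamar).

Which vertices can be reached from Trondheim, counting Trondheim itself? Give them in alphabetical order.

Drammen, Hamar, Narvik, Oslo, Trondheim

Start at Trondheim.
Its neighbours: Drammen, Hamar, Oslo.
Then their neighbours: Narvik.
Nothing further is reachable.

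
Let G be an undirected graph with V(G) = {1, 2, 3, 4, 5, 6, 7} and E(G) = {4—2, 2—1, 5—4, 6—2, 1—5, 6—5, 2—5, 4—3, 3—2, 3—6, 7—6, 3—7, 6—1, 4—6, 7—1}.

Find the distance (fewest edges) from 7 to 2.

Distance 0: 7.
Distance 1: 1, 3, 6.
Distance 2: 2, 4, 5 — contains 2.

2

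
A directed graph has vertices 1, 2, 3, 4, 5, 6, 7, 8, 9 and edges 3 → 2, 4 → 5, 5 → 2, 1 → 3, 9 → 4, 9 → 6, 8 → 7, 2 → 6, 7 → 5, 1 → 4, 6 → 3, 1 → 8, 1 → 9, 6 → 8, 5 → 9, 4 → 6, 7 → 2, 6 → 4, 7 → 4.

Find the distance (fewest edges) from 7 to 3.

Distance 0: 7.
Distance 1: 2, 4, 5.
Distance 2: 6, 9.
Distance 3: 3, 8 — contains 3.

3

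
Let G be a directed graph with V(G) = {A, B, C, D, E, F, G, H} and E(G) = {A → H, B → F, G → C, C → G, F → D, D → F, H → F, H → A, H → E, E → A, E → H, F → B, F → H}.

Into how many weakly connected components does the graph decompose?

From A: component {A, B, D, E, F, H}.
From C: component {C, G}.
That's 2 components.

2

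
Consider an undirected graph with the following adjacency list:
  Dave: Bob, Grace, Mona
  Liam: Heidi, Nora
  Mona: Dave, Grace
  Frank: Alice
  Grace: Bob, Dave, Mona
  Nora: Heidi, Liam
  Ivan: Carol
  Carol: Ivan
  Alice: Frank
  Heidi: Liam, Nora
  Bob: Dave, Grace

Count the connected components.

From Alice: component {Alice, Frank}.
From Bob: component {Bob, Dave, Grace, Mona}.
From Carol: component {Carol, Ivan}.
From Heidi: component {Heidi, Liam, Nora}.
That's 4 components.

4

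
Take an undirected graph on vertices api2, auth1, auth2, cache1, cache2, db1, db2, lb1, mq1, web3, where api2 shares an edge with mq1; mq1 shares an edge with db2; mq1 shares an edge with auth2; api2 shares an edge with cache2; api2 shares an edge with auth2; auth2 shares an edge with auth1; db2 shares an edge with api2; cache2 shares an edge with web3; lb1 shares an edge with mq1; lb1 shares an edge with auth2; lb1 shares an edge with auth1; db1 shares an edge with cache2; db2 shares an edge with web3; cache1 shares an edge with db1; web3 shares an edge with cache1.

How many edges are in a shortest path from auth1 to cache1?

5

Distance 0: auth1.
Distance 1: auth2, lb1.
Distance 2: api2, mq1.
Distance 3: cache2, db2.
Distance 4: db1, web3.
Distance 5: cache1 — contains cache1.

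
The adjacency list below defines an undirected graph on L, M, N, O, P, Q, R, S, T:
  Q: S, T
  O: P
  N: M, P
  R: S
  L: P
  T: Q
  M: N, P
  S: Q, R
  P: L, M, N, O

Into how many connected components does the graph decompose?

2

From L: component {L, M, N, O, P}.
From Q: component {Q, R, S, T}.
That's 2 components.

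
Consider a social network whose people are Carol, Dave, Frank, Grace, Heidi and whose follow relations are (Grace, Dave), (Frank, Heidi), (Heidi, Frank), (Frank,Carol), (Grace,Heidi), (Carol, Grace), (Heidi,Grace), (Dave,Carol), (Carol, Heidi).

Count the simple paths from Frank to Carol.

2

Frank→Carol
Frank→Heidi→Grace→Dave→Carol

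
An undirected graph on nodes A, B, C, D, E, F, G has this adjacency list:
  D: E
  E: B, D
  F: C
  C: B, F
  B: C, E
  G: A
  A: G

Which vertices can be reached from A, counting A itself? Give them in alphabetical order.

Start at A.
Its neighbours: G.
Nothing further is reachable.

A, G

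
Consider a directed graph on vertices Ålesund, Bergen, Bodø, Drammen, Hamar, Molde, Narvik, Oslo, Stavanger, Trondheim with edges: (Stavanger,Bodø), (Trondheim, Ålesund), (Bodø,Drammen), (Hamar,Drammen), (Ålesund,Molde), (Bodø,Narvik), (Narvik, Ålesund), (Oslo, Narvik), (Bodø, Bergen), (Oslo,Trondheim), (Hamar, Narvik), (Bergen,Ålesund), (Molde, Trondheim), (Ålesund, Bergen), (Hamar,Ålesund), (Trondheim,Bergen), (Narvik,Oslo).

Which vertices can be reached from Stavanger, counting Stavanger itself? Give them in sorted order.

Start at Stavanger.
Its neighbours: Bodø.
Then their neighbours: Bergen, Drammen, Narvik.
Then next layer: Ålesund, Oslo.
Then next layer: Molde, Trondheim.
Nothing further is reachable.

Ålesund, Bergen, Bodø, Drammen, Molde, Narvik, Oslo, Stavanger, Trondheim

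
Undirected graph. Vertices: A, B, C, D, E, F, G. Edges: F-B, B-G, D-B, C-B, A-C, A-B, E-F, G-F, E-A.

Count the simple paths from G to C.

G–B–A–C
G–B–C
G–B–F–E–A–C
G–F–B–A–C
G–F–B–C
G–F–E–A–B–C
G–F–E–A–C

7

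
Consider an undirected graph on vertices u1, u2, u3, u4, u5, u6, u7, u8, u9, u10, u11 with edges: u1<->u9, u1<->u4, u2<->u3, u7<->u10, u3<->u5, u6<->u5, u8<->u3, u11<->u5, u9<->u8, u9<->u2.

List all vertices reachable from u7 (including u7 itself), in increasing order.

u7, u10

Start at u7.
Its neighbours: u10.
Nothing further is reachable.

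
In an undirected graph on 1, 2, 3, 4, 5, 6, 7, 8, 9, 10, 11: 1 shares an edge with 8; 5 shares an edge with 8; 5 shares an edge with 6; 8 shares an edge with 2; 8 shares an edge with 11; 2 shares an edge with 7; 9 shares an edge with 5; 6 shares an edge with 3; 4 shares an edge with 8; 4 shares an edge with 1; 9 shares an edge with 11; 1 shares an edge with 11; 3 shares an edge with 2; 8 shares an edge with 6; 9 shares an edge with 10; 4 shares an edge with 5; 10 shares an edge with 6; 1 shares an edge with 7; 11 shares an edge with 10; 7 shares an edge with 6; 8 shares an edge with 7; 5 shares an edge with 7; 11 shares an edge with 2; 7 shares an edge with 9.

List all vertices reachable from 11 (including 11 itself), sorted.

Start at 11.
Its neighbours: 1, 2, 8, 9, 10.
Then their neighbours: 3, 4, 5, 6, 7.
Every vertex is now reached.

1, 2, 3, 4, 5, 6, 7, 8, 9, 10, 11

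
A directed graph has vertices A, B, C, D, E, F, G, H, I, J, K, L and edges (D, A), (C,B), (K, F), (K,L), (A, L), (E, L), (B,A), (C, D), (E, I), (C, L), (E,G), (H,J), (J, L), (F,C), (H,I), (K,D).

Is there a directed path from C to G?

No

Explore from C.
Distance 1: reach B, D, L.
Distance 2: reach A.
The search from C is exhausted; no directed path reaches G.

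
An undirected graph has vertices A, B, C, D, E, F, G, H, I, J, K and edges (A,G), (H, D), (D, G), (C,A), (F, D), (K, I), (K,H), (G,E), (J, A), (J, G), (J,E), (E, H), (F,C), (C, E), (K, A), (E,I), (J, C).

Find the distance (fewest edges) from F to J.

Distance 0: F.
Distance 1: C, D.
Distance 2: A, E, G, H, J — contains J.

2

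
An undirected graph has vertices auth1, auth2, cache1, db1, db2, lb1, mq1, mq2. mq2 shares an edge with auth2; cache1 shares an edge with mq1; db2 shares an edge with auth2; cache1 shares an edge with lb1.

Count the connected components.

4

From auth1: component {auth1}.
From auth2: component {auth2, db2, mq2}.
From cache1: component {cache1, lb1, mq1}.
From db1: component {db1}.
That's 4 components.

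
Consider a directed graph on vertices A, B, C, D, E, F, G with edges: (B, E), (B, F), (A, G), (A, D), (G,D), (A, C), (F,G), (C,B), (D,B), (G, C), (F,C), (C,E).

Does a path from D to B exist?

Explore from D.
Distance 1: reach B.
Found B.

Yes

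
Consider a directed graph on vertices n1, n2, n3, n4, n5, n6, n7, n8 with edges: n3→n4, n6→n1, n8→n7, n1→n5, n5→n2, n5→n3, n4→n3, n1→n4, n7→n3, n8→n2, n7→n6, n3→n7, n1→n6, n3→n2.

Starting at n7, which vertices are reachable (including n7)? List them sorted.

Start at n7.
Its neighbours: n3, n6.
Then their neighbours: n1, n2, n4.
Then next layer: n5.
Nothing further is reachable.

n1, n2, n3, n4, n5, n6, n7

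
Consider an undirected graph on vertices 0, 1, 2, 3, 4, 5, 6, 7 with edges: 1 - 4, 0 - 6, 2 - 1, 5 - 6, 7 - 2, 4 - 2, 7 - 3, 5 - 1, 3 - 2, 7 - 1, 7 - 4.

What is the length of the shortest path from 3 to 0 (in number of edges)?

Distance 0: 3.
Distance 1: 2, 7.
Distance 2: 1, 4.
Distance 3: 5.
Distance 4: 6.
Distance 5: 0 — contains 0.

5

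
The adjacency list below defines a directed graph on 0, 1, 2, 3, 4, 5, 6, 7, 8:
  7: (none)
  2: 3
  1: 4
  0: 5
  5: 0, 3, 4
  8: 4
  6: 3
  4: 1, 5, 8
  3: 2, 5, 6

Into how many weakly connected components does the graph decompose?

From 0: component {0, 1, 2, 3, 4, 5, 6, 8}.
From 7: component {7}.
That's 2 components.

2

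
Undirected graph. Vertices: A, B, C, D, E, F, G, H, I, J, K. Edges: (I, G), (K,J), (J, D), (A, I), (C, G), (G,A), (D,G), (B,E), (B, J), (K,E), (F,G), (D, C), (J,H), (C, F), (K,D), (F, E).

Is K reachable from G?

Yes

Explore from G.
Distance 1: reach A, C, D, F, I.
Distance 2: reach E, J, K.
Found K.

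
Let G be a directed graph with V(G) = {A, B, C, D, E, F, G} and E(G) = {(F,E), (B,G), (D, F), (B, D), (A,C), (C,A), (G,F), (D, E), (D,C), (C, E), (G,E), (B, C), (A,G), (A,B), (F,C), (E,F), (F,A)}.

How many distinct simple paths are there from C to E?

7

C→A→B→D→E
C→A→B→D→F→E
C→A→B→G→E
C→A→B→G→F→E
C→A→G→E
C→A→G→F→E
C→E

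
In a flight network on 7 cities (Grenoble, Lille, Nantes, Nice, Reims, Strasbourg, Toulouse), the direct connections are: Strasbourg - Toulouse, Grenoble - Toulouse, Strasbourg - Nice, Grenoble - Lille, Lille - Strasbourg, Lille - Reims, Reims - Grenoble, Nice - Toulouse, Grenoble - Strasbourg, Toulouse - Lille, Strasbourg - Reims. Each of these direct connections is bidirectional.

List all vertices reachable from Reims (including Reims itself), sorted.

Grenoble, Lille, Nice, Reims, Strasbourg, Toulouse

Start at Reims.
Its neighbours: Grenoble, Lille, Strasbourg.
Then their neighbours: Nice, Toulouse.
Nothing further is reachable.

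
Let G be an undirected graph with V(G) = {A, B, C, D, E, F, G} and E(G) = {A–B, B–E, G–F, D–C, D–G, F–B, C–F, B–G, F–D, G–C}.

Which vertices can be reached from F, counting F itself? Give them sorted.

Start at F.
Its neighbours: B, C, D, G.
Then their neighbours: A, E.
Every vertex is now reached.

A, B, C, D, E, F, G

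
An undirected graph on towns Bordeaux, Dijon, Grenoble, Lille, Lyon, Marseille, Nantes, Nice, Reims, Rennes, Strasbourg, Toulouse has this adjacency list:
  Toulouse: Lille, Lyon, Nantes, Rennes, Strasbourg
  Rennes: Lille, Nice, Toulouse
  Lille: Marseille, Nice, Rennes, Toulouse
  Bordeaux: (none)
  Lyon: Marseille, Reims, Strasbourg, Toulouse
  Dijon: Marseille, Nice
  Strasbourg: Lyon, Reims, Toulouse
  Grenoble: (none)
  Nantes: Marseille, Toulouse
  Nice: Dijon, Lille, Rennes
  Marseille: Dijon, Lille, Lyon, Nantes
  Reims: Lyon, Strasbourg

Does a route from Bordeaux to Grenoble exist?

Bordeaux has no edges, so nothing is reachable from it.

No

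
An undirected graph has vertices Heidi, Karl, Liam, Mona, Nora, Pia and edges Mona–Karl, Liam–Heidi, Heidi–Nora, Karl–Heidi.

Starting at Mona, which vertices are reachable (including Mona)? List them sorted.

Start at Mona.
Its neighbours: Karl.
Then their neighbours: Heidi.
Then next layer: Liam, Nora.
Nothing further is reachable.

Heidi, Karl, Liam, Mona, Nora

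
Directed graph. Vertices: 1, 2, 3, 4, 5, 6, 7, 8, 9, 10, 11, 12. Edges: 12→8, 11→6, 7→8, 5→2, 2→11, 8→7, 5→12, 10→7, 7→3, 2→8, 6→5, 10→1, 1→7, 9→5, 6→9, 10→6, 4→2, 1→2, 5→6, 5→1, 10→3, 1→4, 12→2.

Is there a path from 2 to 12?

Explore from 2.
Distance 1: reach 8, 11.
Distance 2: reach 6, 7.
Distance 3: reach 3, 5, 9.
Distance 4: reach 1, 12.
Found 12.

Yes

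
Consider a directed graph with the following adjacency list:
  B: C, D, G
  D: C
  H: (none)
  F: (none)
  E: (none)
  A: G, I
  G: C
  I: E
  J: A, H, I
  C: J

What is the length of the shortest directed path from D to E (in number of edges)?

4

Distance 0: D.
Distance 1: C.
Distance 2: J.
Distance 3: A, H, I.
Distance 4: E, G — contains E.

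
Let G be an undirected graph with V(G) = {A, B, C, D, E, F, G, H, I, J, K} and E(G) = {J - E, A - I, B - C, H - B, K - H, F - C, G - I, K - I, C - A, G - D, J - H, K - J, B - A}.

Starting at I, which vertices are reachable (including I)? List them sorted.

A, B, C, D, E, F, G, H, I, J, K

Start at I.
Its neighbours: A, G, K.
Then their neighbours: B, C, D, H, J.
Then next layer: E, F.
Every vertex is now reached.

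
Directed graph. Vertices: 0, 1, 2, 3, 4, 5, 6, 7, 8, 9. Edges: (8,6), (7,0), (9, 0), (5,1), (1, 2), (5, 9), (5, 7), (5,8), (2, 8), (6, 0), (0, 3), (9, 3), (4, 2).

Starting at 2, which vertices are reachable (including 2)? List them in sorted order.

0, 2, 3, 6, 8

Start at 2.
Its neighbours: 8.
Then their neighbours: 6.
Then next layer: 0.
Then next layer: 3.
Nothing further is reachable.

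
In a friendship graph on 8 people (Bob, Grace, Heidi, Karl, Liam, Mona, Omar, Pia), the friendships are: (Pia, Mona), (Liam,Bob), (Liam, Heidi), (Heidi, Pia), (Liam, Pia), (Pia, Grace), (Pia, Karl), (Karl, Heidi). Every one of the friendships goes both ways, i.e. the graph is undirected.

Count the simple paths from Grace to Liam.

3

Grace–Pia–Heidi–Liam
Grace–Pia–Karl–Heidi–Liam
Grace–Pia–Liam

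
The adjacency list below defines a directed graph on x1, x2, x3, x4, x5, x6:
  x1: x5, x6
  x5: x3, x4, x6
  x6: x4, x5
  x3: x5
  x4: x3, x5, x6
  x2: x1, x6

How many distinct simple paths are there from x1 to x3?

x1→x5→x3
x1→x5→x4→x3
x1→x5→x6→x4→x3
x1→x6→x4→x3
x1→x6→x4→x5→x3
x1→x6→x5→x3
x1→x6→x5→x4→x3

7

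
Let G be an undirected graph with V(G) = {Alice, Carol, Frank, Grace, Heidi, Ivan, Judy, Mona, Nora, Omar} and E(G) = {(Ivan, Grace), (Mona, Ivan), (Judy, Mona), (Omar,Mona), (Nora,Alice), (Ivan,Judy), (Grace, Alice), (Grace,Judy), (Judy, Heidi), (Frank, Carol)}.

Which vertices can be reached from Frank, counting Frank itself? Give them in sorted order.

Carol, Frank

Start at Frank.
Its neighbours: Carol.
Nothing further is reachable.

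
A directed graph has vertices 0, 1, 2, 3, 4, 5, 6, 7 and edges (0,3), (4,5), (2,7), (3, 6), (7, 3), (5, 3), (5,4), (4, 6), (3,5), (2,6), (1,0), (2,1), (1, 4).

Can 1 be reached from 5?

No

Explore from 5.
Distance 1: reach 3, 4.
Distance 2: reach 6.
The search from 5 is exhausted; no directed path reaches 1.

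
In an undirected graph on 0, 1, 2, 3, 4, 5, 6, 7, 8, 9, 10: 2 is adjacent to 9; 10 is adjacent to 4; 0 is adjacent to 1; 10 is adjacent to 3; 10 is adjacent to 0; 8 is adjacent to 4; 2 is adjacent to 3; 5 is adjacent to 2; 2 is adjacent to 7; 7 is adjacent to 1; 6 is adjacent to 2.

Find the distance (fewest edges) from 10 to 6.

3

Distance 0: 10.
Distance 1: 0, 3, 4.
Distance 2: 1, 2, 8.
Distance 3: 5, 6, 7, 9 — contains 6.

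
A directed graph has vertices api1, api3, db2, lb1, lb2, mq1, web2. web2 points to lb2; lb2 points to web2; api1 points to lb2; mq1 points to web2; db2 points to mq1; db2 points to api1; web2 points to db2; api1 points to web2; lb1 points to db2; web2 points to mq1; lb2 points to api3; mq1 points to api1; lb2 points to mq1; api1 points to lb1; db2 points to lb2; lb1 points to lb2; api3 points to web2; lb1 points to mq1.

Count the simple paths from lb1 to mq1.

15

lb1→db2→api1→lb2→api3→web2→mq1
lb1→db2→api1→lb2→mq1
lb1→db2→api1→lb2→web2→mq1
lb1→db2→api1→web2→lb2→mq1
lb1→db2→api1→web2→mq1
lb1→db2→lb2→api3→web2→mq1
lb1→db2→lb2→mq1
lb1→db2→lb2→web2→mq1
lb1→db2→mq1
lb1→lb2→api3→web2→db2→mq1
lb1→lb2→api3→web2→mq1
lb1→lb2→mq1
lb1→lb2→web2→db2→mq1
lb1→lb2→web2→mq1
lb1→mq1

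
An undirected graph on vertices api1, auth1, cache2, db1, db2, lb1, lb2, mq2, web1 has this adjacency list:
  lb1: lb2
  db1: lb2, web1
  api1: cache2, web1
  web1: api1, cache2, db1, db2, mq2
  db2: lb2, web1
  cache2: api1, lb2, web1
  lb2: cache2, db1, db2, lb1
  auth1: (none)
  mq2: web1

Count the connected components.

2

From api1: component {api1, cache2, db1, db2, lb1, lb2, mq2, web1}.
From auth1: component {auth1}.
That's 2 components.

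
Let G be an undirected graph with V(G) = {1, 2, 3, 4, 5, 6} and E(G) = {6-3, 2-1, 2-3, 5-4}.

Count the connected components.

2

From 1: component {1, 2, 3, 6}.
From 4: component {4, 5}.
That's 2 components.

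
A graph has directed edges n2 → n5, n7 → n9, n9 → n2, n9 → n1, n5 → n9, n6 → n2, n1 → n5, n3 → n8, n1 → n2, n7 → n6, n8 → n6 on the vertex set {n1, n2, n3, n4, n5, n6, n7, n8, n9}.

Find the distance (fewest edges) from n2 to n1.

3

Distance 0: n2.
Distance 1: n5.
Distance 2: n9.
Distance 3: n1 — contains n1.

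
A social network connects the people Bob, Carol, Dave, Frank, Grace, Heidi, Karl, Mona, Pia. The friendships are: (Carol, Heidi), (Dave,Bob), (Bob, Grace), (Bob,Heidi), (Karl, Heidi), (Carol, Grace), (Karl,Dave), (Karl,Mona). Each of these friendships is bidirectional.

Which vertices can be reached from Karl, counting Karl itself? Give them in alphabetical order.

Start at Karl.
Its neighbours: Dave, Heidi, Mona.
Then their neighbours: Bob, Carol.
Then next layer: Grace.
Nothing further is reachable.

Bob, Carol, Dave, Grace, Heidi, Karl, Mona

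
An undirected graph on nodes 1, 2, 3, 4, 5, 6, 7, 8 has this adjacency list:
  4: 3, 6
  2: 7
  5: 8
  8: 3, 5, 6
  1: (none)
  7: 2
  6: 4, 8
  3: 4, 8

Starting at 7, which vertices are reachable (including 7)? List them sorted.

2, 7

Start at 7.
Its neighbours: 2.
Nothing further is reachable.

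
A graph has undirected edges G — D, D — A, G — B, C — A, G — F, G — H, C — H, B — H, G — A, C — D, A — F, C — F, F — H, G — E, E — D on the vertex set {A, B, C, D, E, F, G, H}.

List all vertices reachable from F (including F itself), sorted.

A, B, C, D, E, F, G, H

Start at F.
Its neighbours: A, C, G, H.
Then their neighbours: B, D, E.
Every vertex is now reached.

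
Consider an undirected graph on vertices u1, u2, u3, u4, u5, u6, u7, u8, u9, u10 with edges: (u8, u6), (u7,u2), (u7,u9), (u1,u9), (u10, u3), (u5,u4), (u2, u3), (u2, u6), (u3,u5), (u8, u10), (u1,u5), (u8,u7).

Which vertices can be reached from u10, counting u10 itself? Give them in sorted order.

u1, u2, u3, u4, u5, u6, u7, u8, u9, u10

Start at u10.
Its neighbours: u3, u8.
Then their neighbours: u2, u5, u6, u7.
Then next layer: u1, u4, u9.
Every vertex is now reached.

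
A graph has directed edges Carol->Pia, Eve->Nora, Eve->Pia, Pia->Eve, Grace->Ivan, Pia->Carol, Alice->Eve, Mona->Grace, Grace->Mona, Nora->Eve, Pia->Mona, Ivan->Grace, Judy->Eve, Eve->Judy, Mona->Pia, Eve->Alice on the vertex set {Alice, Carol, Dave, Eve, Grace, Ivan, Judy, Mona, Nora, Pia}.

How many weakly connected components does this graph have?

From Alice: component {Alice, Carol, Eve, Grace, Ivan, Judy, Mona, Nora, Pia}.
From Dave: component {Dave}.
That's 2 components.

2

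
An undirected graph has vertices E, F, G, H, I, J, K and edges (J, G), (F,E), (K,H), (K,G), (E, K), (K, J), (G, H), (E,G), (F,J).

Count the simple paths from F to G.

F–E–G
F–E–K–G
F–E–K–H–G
F–E–K–J–G
F–J–G
F–J–K–E–G
F–J–K–G
F–J–K–H–G

8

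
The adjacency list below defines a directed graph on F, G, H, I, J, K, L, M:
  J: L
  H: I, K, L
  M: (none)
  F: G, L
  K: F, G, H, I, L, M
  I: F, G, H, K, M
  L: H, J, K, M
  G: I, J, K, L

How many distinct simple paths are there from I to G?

I→F→G
I→F→L→H→K→G
I→F→L→K→G
I→G
I→H→K→F→G
I→H→K→G
I→H→L→K→F→G
I→H→L→K→G
I→K→F→G
I→K→G

10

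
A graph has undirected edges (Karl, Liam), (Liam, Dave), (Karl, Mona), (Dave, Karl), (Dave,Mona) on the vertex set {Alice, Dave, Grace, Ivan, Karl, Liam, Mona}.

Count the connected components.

4

From Alice: component {Alice}.
From Dave: component {Dave, Karl, Liam, Mona}.
From Grace: component {Grace}.
From Ivan: component {Ivan}.
That's 4 components.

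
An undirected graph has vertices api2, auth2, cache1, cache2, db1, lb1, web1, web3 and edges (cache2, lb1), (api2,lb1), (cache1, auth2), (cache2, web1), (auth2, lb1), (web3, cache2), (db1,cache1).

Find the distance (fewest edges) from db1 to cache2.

4

Distance 0: db1.
Distance 1: cache1.
Distance 2: auth2.
Distance 3: lb1.
Distance 4: api2, cache2 — contains cache2.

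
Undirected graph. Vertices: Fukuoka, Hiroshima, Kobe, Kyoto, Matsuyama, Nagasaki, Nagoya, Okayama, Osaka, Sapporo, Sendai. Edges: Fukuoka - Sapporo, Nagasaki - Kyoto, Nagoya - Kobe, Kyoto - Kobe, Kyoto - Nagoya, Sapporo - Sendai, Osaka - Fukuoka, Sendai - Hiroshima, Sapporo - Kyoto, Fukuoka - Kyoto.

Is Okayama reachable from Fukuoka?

Explore from Fukuoka.
Distance 1: reach Kyoto, Osaka, Sapporo.
Distance 2: reach Kobe, Nagasaki, Nagoya, Sendai.
Distance 3: reach Hiroshima.
The search is exhausted without reaching Okayama; it lies in a different component.

No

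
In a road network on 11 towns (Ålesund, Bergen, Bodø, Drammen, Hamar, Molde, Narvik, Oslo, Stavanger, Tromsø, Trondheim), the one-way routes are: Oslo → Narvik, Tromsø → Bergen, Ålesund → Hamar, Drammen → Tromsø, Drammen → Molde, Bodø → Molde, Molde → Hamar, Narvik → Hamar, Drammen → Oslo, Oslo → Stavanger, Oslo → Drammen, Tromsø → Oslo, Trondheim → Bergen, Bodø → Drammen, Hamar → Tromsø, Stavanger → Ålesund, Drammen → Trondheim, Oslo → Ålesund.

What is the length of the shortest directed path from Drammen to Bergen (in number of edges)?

2

Distance 0: Drammen.
Distance 1: Molde, Oslo, Tromsø, Trondheim.
Distance 2: Ålesund, Bergen, Hamar, Narvik, Stavanger — contains Bergen.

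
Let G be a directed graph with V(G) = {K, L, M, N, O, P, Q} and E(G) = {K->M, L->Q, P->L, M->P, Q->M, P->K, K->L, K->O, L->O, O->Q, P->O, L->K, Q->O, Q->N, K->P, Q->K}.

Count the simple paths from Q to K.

3

Q→K
Q→M→P→K
Q→M→P→L→K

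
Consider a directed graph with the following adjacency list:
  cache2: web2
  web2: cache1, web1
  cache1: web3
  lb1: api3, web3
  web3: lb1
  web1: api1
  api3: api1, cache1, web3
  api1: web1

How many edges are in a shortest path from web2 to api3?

Distance 0: web2.
Distance 1: cache1, web1.
Distance 2: api1, web3.
Distance 3: lb1.
Distance 4: api3 — contains api3.

4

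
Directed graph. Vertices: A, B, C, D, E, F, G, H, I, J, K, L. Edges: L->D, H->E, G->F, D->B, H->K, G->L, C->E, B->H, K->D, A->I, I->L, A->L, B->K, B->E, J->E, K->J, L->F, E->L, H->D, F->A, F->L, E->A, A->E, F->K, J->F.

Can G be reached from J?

No

Explore from J.
Distance 1: reach E, F.
Distance 2: reach A, K, L.
Distance 3: reach D, I.
Distance 4: reach B.
Distance 5: reach H.
The search from J is exhausted; no directed path reaches G.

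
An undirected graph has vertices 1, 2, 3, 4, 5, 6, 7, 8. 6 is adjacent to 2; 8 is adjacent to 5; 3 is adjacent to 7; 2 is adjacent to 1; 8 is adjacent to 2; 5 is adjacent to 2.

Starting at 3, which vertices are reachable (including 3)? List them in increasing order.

Start at 3.
Its neighbours: 7.
Nothing further is reachable.

3, 7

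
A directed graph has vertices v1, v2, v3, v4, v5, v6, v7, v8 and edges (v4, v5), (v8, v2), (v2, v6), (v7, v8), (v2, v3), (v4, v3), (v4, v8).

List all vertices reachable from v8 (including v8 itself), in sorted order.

Start at v8.
Its neighbours: v2.
Then their neighbours: v3, v6.
Nothing further is reachable.

v2, v3, v6, v8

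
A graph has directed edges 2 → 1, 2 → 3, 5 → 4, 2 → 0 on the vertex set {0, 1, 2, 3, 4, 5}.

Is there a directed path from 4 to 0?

4 has no outgoing edges, so nothing is reachable from it.

No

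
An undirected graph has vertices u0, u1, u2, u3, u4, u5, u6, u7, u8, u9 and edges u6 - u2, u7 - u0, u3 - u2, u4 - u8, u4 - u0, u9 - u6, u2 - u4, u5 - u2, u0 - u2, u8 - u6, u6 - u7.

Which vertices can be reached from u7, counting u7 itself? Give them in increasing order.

u0, u2, u3, u4, u5, u6, u7, u8, u9

Start at u7.
Its neighbours: u0, u6.
Then their neighbours: u2, u4, u8, u9.
Then next layer: u3, u5.
Nothing further is reachable.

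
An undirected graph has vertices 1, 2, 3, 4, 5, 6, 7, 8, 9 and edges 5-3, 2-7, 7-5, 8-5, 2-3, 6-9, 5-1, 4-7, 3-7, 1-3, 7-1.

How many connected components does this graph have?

2

From 1: component {1, 2, 3, 4, 5, 7, 8}.
From 6: component {6, 9}.
That's 2 components.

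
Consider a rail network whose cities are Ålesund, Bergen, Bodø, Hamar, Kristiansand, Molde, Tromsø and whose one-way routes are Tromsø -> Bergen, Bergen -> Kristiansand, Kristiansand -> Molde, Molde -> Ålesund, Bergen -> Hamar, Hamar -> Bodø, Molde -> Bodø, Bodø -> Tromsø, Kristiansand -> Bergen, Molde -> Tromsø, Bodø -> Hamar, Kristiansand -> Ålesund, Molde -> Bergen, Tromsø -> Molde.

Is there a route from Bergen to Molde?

Explore from Bergen.
Distance 1: reach Hamar, Kristiansand.
Distance 2: reach Ålesund, Bodø, Molde.
Found Molde.

Yes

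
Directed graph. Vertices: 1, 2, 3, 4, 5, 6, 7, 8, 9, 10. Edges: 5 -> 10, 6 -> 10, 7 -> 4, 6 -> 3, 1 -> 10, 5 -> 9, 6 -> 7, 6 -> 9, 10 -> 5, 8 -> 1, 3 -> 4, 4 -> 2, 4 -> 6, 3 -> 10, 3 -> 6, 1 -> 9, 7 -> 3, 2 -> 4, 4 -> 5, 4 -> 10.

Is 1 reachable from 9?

No

9 has no outgoing edges, so nothing is reachable from it.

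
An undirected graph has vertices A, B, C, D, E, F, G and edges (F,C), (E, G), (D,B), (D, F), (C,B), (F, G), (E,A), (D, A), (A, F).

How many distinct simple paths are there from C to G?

7

C–B–D–A–E–G
C–B–D–A–F–G
C–B–D–F–A–E–G
C–B–D–F–G
C–F–A–E–G
C–F–D–A–E–G
C–F–G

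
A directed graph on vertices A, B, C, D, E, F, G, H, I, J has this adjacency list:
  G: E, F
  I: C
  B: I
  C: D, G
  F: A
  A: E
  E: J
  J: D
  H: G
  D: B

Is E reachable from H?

Yes

Explore from H.
Distance 1: reach G.
Distance 2: reach E, F.
Found E.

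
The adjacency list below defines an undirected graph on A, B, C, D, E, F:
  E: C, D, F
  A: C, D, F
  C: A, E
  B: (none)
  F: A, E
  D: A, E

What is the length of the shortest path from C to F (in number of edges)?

2

Distance 0: C.
Distance 1: A, E.
Distance 2: D, F — contains F.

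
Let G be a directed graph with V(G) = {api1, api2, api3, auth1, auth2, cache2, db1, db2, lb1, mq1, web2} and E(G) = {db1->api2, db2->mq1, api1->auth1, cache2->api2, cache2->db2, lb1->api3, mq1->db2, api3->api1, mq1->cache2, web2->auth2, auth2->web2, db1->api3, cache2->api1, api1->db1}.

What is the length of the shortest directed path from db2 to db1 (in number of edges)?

4

Distance 0: db2.
Distance 1: mq1.
Distance 2: cache2.
Distance 3: api1, api2.
Distance 4: auth1, db1 — contains db1.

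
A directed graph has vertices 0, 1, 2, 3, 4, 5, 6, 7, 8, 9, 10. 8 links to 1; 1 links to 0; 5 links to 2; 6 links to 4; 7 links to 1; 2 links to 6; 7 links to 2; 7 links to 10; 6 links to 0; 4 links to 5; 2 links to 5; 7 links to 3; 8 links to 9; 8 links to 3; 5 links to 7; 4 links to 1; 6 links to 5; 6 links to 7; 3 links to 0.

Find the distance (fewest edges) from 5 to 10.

Distance 0: 5.
Distance 1: 2, 7.
Distance 2: 1, 3, 6, 10 — contains 10.

2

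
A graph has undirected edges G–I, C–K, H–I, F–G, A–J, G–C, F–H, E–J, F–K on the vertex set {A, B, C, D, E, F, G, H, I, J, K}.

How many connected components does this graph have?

From A: component {A, E, J}.
From B: component {B}.
From C: component {C, F, G, H, I, K}.
From D: component {D}.
That's 4 components.

4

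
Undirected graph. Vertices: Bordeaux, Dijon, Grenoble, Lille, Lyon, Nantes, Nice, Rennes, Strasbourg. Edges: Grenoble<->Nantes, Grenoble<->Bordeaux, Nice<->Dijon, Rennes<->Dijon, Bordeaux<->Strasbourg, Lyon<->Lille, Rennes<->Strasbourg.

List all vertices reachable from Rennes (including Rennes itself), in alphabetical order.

Start at Rennes.
Its neighbours: Dijon, Strasbourg.
Then their neighbours: Bordeaux, Nice.
Then next layer: Grenoble.
Then next layer: Nantes.
Nothing further is reachable.

Bordeaux, Dijon, Grenoble, Nantes, Nice, Rennes, Strasbourg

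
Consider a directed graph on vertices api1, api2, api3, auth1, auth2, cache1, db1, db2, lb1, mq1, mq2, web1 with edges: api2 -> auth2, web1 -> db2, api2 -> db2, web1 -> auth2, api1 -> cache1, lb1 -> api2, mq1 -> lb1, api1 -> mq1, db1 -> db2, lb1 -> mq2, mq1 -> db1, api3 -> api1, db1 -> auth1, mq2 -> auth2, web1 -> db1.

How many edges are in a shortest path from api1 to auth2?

Distance 0: api1.
Distance 1: cache1, mq1.
Distance 2: db1, lb1.
Distance 3: api2, auth1, db2, mq2.
Distance 4: auth2 — contains auth2.

4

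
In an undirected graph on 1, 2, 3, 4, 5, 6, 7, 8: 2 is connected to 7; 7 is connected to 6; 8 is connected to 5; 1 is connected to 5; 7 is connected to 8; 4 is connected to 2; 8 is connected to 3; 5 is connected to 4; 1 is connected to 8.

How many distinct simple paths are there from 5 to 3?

5–1–8–3
5–4–2–7–8–3
5–8–3

3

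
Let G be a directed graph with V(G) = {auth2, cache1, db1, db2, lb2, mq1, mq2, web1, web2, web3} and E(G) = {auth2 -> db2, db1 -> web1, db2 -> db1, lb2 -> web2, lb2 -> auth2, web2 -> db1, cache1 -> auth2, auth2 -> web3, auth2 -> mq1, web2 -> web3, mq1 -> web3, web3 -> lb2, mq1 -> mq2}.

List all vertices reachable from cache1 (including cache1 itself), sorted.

auth2, cache1, db1, db2, lb2, mq1, mq2, web1, web2, web3

Start at cache1.
Its neighbours: auth2.
Then their neighbours: db2, mq1, web3.
Then next layer: db1, lb2, mq2.
Then next layer: web1, web2.
Every vertex is now reached.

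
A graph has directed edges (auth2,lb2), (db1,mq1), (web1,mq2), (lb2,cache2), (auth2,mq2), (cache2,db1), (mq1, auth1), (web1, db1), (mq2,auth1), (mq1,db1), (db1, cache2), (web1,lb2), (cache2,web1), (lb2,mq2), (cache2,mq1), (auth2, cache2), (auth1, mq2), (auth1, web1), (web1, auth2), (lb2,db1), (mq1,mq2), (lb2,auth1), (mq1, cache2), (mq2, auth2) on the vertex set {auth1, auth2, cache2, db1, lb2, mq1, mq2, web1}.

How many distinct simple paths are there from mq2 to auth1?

mq2→auth1
mq2→auth2→cache2→db1→mq1→auth1
mq2→auth2→cache2→mq1→auth1
mq2→auth2→cache2→web1→db1→mq1→auth1
mq2→auth2→cache2→web1→lb2→auth1
mq2→auth2→cache2→web1→lb2→db1→mq1→auth1
mq2→auth2→lb2→auth1
mq2→auth2→lb2→cache2→db1→mq1→auth1
mq2→auth2→lb2→cache2→mq1→auth1
mq2→auth2→lb2→cache2→web1→db1→mq1→auth1
mq2→auth2→lb2→db1→cache2→mq1→auth1
mq2→auth2→lb2→db1→mq1→auth1

12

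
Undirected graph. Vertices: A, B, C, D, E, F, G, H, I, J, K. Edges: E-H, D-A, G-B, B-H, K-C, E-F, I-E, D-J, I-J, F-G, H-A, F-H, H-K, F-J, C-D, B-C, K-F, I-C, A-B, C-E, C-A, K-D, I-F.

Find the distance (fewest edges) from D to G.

3

Distance 0: D.
Distance 1: A, C, J, K.
Distance 2: B, E, F, H, I.
Distance 3: G — contains G.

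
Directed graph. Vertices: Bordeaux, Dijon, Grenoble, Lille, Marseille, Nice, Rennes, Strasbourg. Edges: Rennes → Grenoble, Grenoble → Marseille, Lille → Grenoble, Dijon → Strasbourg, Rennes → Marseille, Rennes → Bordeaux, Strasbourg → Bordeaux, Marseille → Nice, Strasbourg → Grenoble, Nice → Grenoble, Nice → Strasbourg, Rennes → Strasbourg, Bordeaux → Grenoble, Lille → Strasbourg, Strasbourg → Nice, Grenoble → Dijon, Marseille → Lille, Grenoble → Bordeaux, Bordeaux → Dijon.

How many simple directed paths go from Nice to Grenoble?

Nice→Grenoble
Nice→Strasbourg→Bordeaux→Grenoble
Nice→Strasbourg→Grenoble

3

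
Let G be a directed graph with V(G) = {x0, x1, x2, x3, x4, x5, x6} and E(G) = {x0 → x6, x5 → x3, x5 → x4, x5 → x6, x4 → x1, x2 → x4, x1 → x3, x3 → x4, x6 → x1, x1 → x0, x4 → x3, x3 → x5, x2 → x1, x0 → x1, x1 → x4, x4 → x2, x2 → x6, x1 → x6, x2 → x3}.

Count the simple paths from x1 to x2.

x1→x3→x4→x2
x1→x3→x5→x4→x2
x1→x4→x2

3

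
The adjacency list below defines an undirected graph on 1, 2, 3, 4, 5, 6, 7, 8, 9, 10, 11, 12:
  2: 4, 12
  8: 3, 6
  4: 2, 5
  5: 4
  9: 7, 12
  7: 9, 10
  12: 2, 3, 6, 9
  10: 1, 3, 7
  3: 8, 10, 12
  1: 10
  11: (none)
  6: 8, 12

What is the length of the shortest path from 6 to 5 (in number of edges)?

Distance 0: 6.
Distance 1: 8, 12.
Distance 2: 2, 3, 9.
Distance 3: 4, 7, 10.
Distance 4: 1, 5 — contains 5.

4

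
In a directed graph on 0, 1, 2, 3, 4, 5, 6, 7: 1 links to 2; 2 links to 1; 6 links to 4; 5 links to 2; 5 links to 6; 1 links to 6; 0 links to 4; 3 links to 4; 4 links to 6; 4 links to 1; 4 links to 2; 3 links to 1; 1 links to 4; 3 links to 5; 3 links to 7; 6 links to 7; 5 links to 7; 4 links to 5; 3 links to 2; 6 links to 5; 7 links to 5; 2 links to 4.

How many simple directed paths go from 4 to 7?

9

4→1→6→5→7
4→1→6→7
4→2→1→6→5→7
4→2→1→6→7
4→5→2→1→6→7
4→5→6→7
4→5→7
4→6→5→7
4→6→7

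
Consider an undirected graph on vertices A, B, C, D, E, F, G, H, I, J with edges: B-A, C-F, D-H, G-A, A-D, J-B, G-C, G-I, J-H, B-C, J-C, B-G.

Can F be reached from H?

Explore from H.
Distance 1: reach D, J.
Distance 2: reach A, B, C.
Distance 3: reach F, G.
Found F.

Yes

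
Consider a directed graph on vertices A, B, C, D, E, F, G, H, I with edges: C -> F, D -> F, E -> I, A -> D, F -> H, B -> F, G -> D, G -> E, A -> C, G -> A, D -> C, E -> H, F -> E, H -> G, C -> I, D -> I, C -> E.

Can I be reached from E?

Explore from E.
Distance 1: reach H, I.
Found I.

Yes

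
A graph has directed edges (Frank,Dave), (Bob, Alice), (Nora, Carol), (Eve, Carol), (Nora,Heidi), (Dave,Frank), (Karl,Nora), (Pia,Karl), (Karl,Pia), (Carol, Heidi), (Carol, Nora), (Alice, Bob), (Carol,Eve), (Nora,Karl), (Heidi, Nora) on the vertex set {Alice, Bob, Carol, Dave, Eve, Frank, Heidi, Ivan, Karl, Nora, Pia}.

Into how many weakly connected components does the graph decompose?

4

From Alice: component {Alice, Bob}.
From Carol: component {Carol, Eve, Heidi, Karl, Nora, Pia}.
From Dave: component {Dave, Frank}.
From Ivan: component {Ivan}.
That's 4 components.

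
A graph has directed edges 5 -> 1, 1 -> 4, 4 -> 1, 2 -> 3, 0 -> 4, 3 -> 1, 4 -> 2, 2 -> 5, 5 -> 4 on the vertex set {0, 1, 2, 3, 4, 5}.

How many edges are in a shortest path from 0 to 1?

Distance 0: 0.
Distance 1: 4.
Distance 2: 1, 2 — contains 1.

2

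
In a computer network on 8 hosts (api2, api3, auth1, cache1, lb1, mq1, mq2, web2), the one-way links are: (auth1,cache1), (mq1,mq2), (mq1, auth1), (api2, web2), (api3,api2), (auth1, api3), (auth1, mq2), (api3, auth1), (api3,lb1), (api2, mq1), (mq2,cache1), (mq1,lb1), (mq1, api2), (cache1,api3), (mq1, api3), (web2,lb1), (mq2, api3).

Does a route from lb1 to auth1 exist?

lb1 has no outgoing edges, so nothing is reachable from it.

No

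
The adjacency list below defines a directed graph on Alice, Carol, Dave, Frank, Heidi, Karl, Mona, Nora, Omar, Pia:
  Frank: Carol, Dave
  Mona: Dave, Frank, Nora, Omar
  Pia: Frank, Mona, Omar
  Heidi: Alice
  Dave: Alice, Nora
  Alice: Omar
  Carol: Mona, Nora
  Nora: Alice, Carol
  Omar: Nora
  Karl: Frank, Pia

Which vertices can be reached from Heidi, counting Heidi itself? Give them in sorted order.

Start at Heidi.
Its neighbours: Alice.
Then their neighbours: Omar.
Then next layer: Nora.
Then next layer: Carol.
Then next layer: Mona.
Then next layer: Dave, Frank.
Nothing further is reachable.

Alice, Carol, Dave, Frank, Heidi, Mona, Nora, Omar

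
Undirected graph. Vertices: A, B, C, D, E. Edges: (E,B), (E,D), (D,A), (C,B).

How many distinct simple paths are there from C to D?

C–B–E–D

1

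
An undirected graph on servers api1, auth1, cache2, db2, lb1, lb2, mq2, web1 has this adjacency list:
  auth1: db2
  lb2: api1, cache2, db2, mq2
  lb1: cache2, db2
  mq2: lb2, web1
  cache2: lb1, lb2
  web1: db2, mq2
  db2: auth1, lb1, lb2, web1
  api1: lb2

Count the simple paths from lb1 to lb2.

lb1–cache2–lb2
lb1–db2–lb2
lb1–db2–web1–mq2–lb2

3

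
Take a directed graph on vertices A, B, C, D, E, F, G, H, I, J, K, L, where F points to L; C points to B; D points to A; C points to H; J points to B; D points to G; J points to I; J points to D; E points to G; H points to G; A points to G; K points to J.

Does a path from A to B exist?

No

Explore from A.
Distance 1: reach G.
The search from A is exhausted; no directed path reaches B.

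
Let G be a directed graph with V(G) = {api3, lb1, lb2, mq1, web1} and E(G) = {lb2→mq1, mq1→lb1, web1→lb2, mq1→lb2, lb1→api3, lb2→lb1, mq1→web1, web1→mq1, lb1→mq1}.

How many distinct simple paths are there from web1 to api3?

web1→lb2→lb1→api3
web1→lb2→mq1→lb1→api3
web1→mq1→lb1→api3
web1→mq1→lb2→lb1→api3

4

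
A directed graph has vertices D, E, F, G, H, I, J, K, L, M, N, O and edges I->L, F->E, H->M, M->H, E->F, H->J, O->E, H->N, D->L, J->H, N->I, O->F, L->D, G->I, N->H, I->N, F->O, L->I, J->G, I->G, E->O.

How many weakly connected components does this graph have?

From D: component {D, G, H, I, J, L, M, N}.
From E: component {E, F, O}.
From K: component {K}.
That's 3 components.

3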